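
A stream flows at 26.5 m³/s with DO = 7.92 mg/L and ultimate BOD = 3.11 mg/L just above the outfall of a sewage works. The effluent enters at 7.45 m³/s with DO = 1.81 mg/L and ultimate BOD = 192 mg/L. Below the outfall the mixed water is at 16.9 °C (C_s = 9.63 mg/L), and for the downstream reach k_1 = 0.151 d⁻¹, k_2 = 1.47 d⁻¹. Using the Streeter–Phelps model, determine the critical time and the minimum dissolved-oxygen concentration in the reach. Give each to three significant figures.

Mixed DO = (26.5×7.92 + 7.45×1.81)/(26.5+7.45) = 223.4/33.95 = 6.579 mg/L.
Mixed L₀ = (26.5×3.11 + 7.45×192)/(33.95) = 1513/33.95 = 44.56 mg/L.
Initial deficit D₀ = C_s − DO₀ = 9.63 − 6.579 = 3.051 mg/L.
t_c = (1/1.319) ln[(1.47/0.151)(1 − 3.051×1.319/(0.151×44.56))] = 0.7582 × ln(3.913) = 1.034 d.
D_c = (0.151/1.47) × 44.56 × e^(−0.151×1.034) = 0.1027 × 44.56 × 0.8554 = 3.915 mg/L.
Minimum DO = 9.63 − 3.915 = 5.715 mg/L.

t_c ≈ 1.03 d; minimum DO ≈ 5.71 mg/L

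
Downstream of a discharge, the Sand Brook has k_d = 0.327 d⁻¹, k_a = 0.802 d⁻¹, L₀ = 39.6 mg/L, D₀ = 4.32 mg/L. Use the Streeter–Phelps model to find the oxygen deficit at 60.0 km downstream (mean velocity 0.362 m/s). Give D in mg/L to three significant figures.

Travel time t = x/v = 60.0 km / (0.362 m/s) = 60000 m / 0.362 m/s = 165700 s = 1.918 d.
k_d L₀/(k_a−k_d) = 0.327×39.6/(0.802−0.327) = 12.95/0.4750 = 27.26 mg/L.
e^(−k_d t) = e^(−0.327×1.918) = 0.5340; e^(−k_a t) = e^(−0.802×1.918) = 0.2147.
D = 27.26 × (0.5340 − 0.2147) + 4.32 × 0.2147 = 8.705 + 0.9275 = 9.633 mg/L.

D ≈ 9.63 mg/L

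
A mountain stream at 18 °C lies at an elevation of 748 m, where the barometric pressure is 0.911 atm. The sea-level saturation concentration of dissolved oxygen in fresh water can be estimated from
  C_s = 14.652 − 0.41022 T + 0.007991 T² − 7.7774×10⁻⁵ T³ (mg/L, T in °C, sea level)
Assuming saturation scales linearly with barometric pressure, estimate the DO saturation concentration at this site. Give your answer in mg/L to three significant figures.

At sea level: C_s = 14.652 − 0.41022×18 + 0.007991×18² − 7.7774×10⁻⁵×18³ = 9.404 mg/L.
Pressure correction: C_s' = 9.404 × 0.911 = 8.567 mg/L.

C_s ≈ 8.57 mg/L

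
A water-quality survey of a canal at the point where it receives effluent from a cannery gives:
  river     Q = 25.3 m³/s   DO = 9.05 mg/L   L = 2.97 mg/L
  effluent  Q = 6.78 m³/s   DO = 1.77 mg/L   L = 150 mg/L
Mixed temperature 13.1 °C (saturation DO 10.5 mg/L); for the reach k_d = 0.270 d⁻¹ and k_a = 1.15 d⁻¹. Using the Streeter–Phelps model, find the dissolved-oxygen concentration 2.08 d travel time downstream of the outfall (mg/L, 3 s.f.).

DO ≈ 5.22 mg/L

Mixed DO = (25.3×9.05 + 6.78×1.77)/(25.3+6.78) = 241.0/32.08 = 7.511 mg/L.
Mixed L₀ = (25.3×2.97 + 6.78×150)/(32.08) = 1092/32.08 = 34.04 mg/L.
Initial deficit D₀ = C_s − DO₀ = 10.5 − 7.511 = 2.989 mg/L.
D(2.08) = [0.270×34.04/(1.15−0.270)](e^(−0.270×2.08) − e^(−1.15×2.08)) + 2.989 e^(−1.15×2.08)
= 10.45 × (0.5703 − 0.09145) + 2.989 × 0.09145 = 5.275 mg/L.
DO = 10.5 − 5.275 = 5.225 mg/L.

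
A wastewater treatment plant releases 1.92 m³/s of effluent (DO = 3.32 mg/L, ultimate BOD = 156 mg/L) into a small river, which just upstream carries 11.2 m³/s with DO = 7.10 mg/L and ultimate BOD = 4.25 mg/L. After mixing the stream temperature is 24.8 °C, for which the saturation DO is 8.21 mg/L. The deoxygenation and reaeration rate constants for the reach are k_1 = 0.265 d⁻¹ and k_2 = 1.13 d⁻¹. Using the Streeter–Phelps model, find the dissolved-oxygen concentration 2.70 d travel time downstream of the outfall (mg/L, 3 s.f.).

DO ≈ 4.55 mg/L

Mixed DO = (11.2×7.10 + 1.92×3.32)/(11.2+1.92) = 85.89/13.12 = 6.547 mg/L.
Mixed L₀ = (11.2×4.25 + 1.92×156)/(13.12) = 347.1/13.12 = 26.46 mg/L.
Initial deficit D₀ = C_s − DO₀ = 8.21 − 6.547 = 1.663 mg/L.
D(2.70) = [0.265×26.46/(1.13−0.265)](e^(−0.265×2.70) − e^(−1.13×2.70)) + 1.663 e^(−1.13×2.70)
= 8.105 × (0.4889 − 0.04731) + 1.663 × 0.04731 = 3.658 mg/L.
DO = 8.21 − 3.658 = 4.552 mg/L.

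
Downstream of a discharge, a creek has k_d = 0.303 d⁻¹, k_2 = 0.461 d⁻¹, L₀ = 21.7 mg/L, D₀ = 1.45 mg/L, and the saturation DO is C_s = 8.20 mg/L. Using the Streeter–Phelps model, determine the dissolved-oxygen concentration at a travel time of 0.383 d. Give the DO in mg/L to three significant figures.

k_d L₀/(k_2−k_d) = 0.303×21.7/(0.461−0.303) = 6.575/0.1580 = 41.61 mg/L.
e^(−k_d t) = e^(−0.303×0.3830) = 0.8904; e^(−k_2 t) = e^(−0.461×0.3830) = 0.8381.
D = 41.61 × (0.8904 − 0.8381) + 1.45 × 0.8381 = 2.176 + 1.215 = 3.391 mg/L.
DO = C_s − D = 8.20 − 3.391 = 4.809 mg/L.

DO ≈ 4.81 mg/L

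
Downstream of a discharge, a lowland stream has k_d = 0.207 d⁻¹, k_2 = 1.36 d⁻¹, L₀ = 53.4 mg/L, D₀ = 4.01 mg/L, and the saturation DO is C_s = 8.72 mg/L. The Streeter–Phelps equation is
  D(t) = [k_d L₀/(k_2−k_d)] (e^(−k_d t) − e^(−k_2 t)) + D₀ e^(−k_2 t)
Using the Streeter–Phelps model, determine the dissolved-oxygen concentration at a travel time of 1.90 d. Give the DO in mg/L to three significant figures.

k_d L₀/(k_2−k_d) = 0.207×53.4/(1.36−0.207) = 11.05/1.153 = 9.587 mg/L.
e^(−k_d t) = e^(−0.207×1.900) = 0.6748; e^(−k_2 t) = e^(−1.36×1.900) = 0.07547.
D = 9.587 × (0.6748 − 0.07547) + 4.01 × 0.07547 = 5.746 + 0.3026 = 6.049 mg/L.
DO = C_s − D = 8.72 − 6.049 = 2.671 mg/L.

DO ≈ 2.67 mg/L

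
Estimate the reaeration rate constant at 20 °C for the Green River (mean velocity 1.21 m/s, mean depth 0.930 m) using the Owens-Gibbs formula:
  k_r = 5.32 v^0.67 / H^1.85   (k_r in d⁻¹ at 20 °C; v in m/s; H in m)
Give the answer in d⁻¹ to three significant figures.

k_r = 5.32 × 1.21^0.67 / 0.930^1.85 = 5.32 × 1.136 / 0.8744 = 6.913 d⁻¹.

k_r ≈ 6.91 d⁻¹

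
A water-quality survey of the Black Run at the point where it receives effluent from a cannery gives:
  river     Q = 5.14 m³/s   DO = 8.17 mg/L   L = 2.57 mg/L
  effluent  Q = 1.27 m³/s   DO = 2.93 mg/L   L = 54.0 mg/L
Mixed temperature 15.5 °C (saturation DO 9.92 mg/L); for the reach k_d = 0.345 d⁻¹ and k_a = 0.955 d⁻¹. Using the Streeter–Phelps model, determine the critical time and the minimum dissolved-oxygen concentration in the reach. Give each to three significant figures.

t_c ≈ 0.869 d; minimum DO ≈ 6.50 mg/L

Mixed DO = (5.14×8.17 + 1.27×2.93)/(5.14+1.27) = 45.71/6.410 = 7.132 mg/L.
Mixed L₀ = (5.14×2.57 + 1.27×54.0)/(6.410) = 81.79/6.410 = 12.76 mg/L.
Initial deficit D₀ = C_s − DO₀ = 9.92 − 7.132 = 2.788 mg/L.
t_c = (1/0.6100) ln[(0.955/0.345)(1 − 2.788×0.6100/(0.345×12.76))] = 1.639 × ln(1.699) = 0.8686 d.
D_c = (0.345/0.955) × 12.76 × e^(−0.345×0.8686) = 0.3613 × 12.76 × 0.7411 = 3.416 mg/L.
Minimum DO = 9.92 − 3.416 = 6.504 mg/L.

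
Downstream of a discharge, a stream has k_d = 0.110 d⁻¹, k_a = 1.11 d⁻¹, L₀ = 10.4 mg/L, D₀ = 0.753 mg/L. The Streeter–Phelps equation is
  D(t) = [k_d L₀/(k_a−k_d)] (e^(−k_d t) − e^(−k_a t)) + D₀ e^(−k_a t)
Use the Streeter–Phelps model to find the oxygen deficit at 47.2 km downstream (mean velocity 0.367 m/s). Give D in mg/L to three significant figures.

Travel time t = x/v = 47.2 km / (0.367 m/s) = 47200 m / 0.367 m/s = 128600 s = 1.489 d.
k_d L₀/(k_a−k_d) = 0.110×10.4/(1.11−0.110) = 1.144/1.000 = 1.144 mg/L.
e^(−k_d t) = e^(−0.110×1.489) = 0.8490; e^(−k_a t) = e^(−1.11×1.489) = 0.1916.
D = 1.144 × (0.8490 − 0.1916) + 0.753 × 0.1916 = 0.7520 + 0.1443 = 0.8963 mg/L.

D ≈ 0.896 mg/L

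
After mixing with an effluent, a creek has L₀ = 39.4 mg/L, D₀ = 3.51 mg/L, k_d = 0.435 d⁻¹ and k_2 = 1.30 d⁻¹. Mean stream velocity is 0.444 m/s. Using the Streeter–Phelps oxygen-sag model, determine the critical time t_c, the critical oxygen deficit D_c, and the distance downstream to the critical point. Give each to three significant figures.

At the critical point dD/dt = 0, so k_d L₀ e^(−k_d t) = k_2 D. Substituting D(t) from the Streeter–Phelps equation and solving for t gives
t_c = ln[(k_2/k_d)(1 − D₀(k_2−k_d)/(k_d L₀))] / (k_2−k_d).
Here k_2−k_d = 0.8650 d⁻¹ and 1 − D₀(k_2−k_d)/(k_d L₀) = 1 − 3.51×0.8650/(0.435×39.4) = 0.8229, so
t_c = ln(2.989 × 0.8229) / 0.8650 = 0.8998 / 0.8650 = 1.040 d.
L(t_c) = L₀ e^(−k_d t_c) = 39.4 × 0.6360 = 25.06 mg/L, and at the critical point k_2 D_c = k_d L, so D_c = (0.435/1.30) × 25.06 = 8.385 mg/L.
x_c = v t_c = 0.444 m/s × 1.040 d × 86400 s/d = 39900 m ≈ 39.9 km.

t_c ≈ 1.04 d; D_c ≈ 8.39 mg/L; x_c ≈ 39.9 km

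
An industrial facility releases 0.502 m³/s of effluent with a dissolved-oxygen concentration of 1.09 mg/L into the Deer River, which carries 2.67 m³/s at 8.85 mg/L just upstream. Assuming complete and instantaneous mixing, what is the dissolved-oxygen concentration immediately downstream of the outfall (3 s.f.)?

Flow-weighted mixing: C = (Q_r C_r + Q_w C_w)/(Q_r + Q_w)
= (2.67×8.85 + 0.502×1.09)/(2.67 + 0.502) = 24.18/3.172 = 7.622 mg/L.

7.62 mg/L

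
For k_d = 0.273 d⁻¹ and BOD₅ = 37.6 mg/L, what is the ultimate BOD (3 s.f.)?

L₀ ≈ 50.5 mg/L

BOD₅ = L₀(1 − e^(−5k_d)) ⇒ L₀ = BOD₅ / (1 − e^(−5×0.273))
= 37.6 / (1 − 0.2554) = 37.6 / 0.7446 = 50.50 mg/L.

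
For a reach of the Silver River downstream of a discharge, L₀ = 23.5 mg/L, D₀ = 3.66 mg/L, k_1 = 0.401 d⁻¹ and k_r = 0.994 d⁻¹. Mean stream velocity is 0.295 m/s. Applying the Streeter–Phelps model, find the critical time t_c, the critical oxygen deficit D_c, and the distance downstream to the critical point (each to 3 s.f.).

t_c ≈ 1.09 d; D_c ≈ 6.13 mg/L; x_c ≈ 27.8 km

With k_r/k_1 = 2.479 and 1 − D₀(k_r−k_1)/(k_1 L₀) = 0.7697,
t_c = ln(2.479 × 0.7697) / (0.994 − 0.401) = ln(1.908) / 0.5930 = 0.6460/0.5930 = 1.089 d.
L(t_c) = L₀ e^(−k_1 t_c) = 23.5 × 0.6461 = 15.18 mg/L, and at the critical point k_r D_c = k_1 L, so D_c = (0.401/0.994) × 15.18 = 6.125 mg/L.
x_c = v t_c = 0.295 m/s × 1.089 d × 86400 s/d = 27770 m ≈ 27.8 km.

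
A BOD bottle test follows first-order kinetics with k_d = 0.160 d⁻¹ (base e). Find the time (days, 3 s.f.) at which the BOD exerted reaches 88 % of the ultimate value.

y/L₀ = 1 − e^(−k_d t) = 0.88 ⇒ e^(−k_d t) = 0.120
t = −ln(0.120) / 0.160 = 2.120 / 0.160 = 13.25 d.

t ≈ 13.3 d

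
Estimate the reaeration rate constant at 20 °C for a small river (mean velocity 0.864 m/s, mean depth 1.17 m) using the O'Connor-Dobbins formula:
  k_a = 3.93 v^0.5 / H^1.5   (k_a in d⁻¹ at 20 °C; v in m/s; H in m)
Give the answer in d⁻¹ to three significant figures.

k_a ≈ 2.89 d⁻¹

k_a = 3.93 × 0.864^0.5 / 1.17^1.5 = 3.93 × 0.9295 / 1.266 = 2.886 d⁻¹.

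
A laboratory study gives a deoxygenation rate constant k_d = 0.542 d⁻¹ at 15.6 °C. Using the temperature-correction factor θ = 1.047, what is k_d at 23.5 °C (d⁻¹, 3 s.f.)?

k_d ≈ 0.779 d⁻¹

k_d(T₂) = k_d(T₁) · θ^(T₂−T₁) = 0.542 × 1.047^(23.5−15.6)
= 0.542 × 1.047^7.90 = 0.542 × 1.437 = 0.7791 d⁻¹.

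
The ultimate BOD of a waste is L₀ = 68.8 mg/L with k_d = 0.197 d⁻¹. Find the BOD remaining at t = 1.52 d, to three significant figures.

L_t = L₀ e^(−k_d t) = 68.8 × e^(−0.197×1.52) = 68.8 × 0.7412 = 51.00 mg/L.

L ≈ 51.0 mg/L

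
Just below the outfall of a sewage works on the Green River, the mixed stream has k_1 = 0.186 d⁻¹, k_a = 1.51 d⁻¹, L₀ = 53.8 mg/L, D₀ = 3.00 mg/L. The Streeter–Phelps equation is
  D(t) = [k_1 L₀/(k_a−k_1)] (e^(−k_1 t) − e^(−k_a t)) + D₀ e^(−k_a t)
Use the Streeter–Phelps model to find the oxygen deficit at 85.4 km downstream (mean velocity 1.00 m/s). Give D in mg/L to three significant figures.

D ≈ 5.26 mg/L

Travel time t = x/v = 85.4 km / (1.00 m/s) = 85400 m / 1.00 m/s = 85400 s = 0.9884 d.
k_1 L₀/(k_a−k_1) = 0.186×53.8/(1.51−0.186) = 10.01/1.324 = 7.558 mg/L.
e^(−k_1 t) = e^(−0.186×0.9884) = 0.8321; e^(−k_a t) = e^(−1.51×0.9884) = 0.2248.
D = 7.558 × (0.8321 − 0.2248) + 3.00 × 0.2248 = 4.590 + 0.6744 = 5.264 mg/L.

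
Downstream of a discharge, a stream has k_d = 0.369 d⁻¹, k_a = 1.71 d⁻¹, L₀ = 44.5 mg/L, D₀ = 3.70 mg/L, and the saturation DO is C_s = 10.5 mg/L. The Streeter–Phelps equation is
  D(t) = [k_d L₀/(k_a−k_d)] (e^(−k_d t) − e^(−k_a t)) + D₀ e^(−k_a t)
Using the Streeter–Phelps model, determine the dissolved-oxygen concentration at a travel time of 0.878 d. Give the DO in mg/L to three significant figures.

DO ≈ 3.55 mg/L

k_d L₀/(k_a−k_d) = 0.369×44.5/(1.71−0.369) = 16.42/1.341 = 12.24 mg/L.
e^(−k_d t) = e^(−0.369×0.8780) = 0.7233; e^(−k_a t) = e^(−1.71×0.8780) = 0.2228.
D = 12.24 × (0.7233 − 0.2228) + 3.70 × 0.2228 = 6.128 + 0.8244 = 6.952 mg/L.
DO = C_s − D = 10.5 − 6.952 = 3.548 mg/L.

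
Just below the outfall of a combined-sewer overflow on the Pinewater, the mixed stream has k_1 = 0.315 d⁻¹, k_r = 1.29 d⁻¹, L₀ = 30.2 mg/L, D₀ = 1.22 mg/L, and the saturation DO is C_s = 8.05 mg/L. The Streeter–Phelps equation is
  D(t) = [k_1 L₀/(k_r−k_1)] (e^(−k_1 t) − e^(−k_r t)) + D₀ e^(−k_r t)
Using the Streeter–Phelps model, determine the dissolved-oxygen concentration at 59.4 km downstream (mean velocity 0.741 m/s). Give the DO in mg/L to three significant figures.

DO ≈ 3.35 mg/L

Travel time t = x/v = 59.4 km / (0.741 m/s) = 59400 m / 0.741 m/s = 80160 s = 0.9278 d.
k_1 L₀/(k_r−k_1) = 0.315×30.2/(1.29−0.315) = 9.513/0.9750 = 9.757 mg/L.
e^(−k_1 t) = e^(−0.315×0.9278) = 0.7466; e^(−k_r t) = e^(−1.29×0.9278) = 0.3021.
D = 9.757 × (0.7466 − 0.3021) + 1.22 × 0.3021 = 4.336 + 0.3686 = 4.705 mg/L.
DO = C_s − D = 8.05 − 4.705 = 3.345 mg/L.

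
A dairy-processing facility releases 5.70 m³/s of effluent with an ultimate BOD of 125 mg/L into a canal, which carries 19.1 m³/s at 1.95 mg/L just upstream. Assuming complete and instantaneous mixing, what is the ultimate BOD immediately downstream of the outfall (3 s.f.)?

Flow-weighted mixing: C = (Q_r C_r + Q_w C_w)/(Q_r + Q_w)
= (19.1×1.95 + 5.70×125)/(19.1 + 5.70) = 749.7/24.80 = 30.23 mg/L.

30.2 mg/L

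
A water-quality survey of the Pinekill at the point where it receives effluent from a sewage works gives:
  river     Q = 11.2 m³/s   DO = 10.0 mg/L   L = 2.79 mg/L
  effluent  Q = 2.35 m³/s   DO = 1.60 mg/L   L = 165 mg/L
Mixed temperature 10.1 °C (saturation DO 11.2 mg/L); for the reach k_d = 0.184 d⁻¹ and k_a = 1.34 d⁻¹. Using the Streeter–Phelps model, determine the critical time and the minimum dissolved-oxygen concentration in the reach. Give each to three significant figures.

Mixed DO = (11.2×10.0 + 2.35×1.60)/(11.2+2.35) = 115.8/13.55 = 8.543 mg/L.
Mixed L₀ = (11.2×2.79 + 2.35×165)/(13.55) = 419.0/13.55 = 30.92 mg/L.
Initial deficit D₀ = C_s − DO₀ = 11.2 − 8.543 = 2.657 mg/L.
t_c = (1/1.156) ln[(1.34/0.184)(1 − 2.657×1.156/(0.184×30.92))] = 0.8651 × ln(3.351) = 1.046 d.
D_c = (0.184/1.34) × 30.92 × e^(−0.184×1.046) = 0.1373 × 30.92 × 0.8249 = 3.503 mg/L.
Minimum DO = 11.2 − 3.503 = 7.697 mg/L.

t_c ≈ 1.05 d; minimum DO ≈ 7.70 mg/L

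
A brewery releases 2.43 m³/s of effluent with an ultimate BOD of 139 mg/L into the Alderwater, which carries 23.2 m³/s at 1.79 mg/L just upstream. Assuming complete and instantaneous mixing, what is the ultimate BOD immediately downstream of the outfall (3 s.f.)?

14.8 mg/L

Flow-weighted mixing: C = (Q_r C_r + Q_w C_w)/(Q_r + Q_w)
= (23.2×1.79 + 2.43×139)/(23.2 + 2.43) = 379.3/25.63 = 14.80 mg/L.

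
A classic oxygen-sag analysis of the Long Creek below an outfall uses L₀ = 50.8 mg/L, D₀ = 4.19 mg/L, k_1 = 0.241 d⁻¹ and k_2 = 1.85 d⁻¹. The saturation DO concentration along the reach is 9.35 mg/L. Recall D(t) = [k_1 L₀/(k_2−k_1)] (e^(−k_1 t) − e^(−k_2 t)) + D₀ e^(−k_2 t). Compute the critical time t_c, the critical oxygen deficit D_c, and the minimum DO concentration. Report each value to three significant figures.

t_c ≈ 0.770 d; D_c ≈ 5.50 mg/L; min DO ≈ 3.85 mg/L

With k_2/k_1 = 7.676 and 1 − D₀(k_2−k_1)/(k_1 L₀) = 0.4493,
t_c = ln(7.676 × 0.4493) / (1.85 − 0.241) = ln(3.449) / 1.609 = 1.238/1.609 = 0.7695 d.
D_c = (k_1/k_2) L₀ e^(−k_1 t_c) = (0.241/1.85) × 50.8 × e^(−0.241×0.7695) = 0.1303 × 50.8 × 0.8307 = 5.498 mg/L.
Minimum DO = C_s − D_c = 9.35 − 5.498 = 3.852 mg/L.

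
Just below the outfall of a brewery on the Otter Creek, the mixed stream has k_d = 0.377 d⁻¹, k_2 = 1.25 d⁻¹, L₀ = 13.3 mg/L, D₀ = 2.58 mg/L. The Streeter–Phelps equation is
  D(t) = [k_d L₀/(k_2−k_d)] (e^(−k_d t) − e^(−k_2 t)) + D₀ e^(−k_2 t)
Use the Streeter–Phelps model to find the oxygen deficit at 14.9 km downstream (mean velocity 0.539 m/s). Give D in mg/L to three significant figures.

Travel time t = x/v = 14.9 km / (0.539 m/s) = 14900 m / 0.539 m/s = 27640 s = 0.3200 d.
k_d L₀/(k_2−k_d) = 0.377×13.3/(1.25−0.377) = 5.014/0.8730 = 5.744 mg/L.
e^(−k_d t) = e^(−0.377×0.3200) = 0.8864; e^(−k_2 t) = e^(−1.25×0.3200) = 0.6704.
D = 5.744 × (0.8864 − 0.6704) + 2.58 × 0.6704 = 1.241 + 1.730 = 2.970 mg/L.

D ≈ 2.97 mg/L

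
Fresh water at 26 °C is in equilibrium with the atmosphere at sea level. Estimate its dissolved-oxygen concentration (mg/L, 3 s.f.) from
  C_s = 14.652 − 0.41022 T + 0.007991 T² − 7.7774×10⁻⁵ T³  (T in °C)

C_s = 14.652 − 0.41022×26 + 0.007991×26² − 7.7774×10⁻⁵×26³ = 8.021 mg/L.

C_s ≈ 8.02 mg/L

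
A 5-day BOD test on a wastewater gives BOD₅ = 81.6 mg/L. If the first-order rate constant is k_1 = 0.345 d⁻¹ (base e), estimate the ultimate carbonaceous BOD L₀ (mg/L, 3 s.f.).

BOD₅ = L₀(1 − e^(−5k_1)) ⇒ L₀ = BOD₅ / (1 − e^(−5×0.345))
= 81.6 / (1 − 0.1782) = 81.6 / 0.8218 = 99.29 mg/L.

L₀ ≈ 99.3 mg/L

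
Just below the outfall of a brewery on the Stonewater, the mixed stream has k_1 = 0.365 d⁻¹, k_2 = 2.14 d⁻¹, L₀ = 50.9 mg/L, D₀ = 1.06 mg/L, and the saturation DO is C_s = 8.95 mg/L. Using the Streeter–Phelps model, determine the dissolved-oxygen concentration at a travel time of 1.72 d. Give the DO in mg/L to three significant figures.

DO ≈ 3.60 mg/L

k_1 L₀/(k_2−k_1) = 0.365×50.9/(2.14−0.365) = 18.58/1.775 = 10.47 mg/L.
e^(−k_1 t) = e^(−0.365×1.720) = 0.5338; e^(−k_2 t) = e^(−2.14×1.720) = 0.02520.
D = 10.47 × (0.5338 − 0.02520) + 1.06 × 0.02520 = 5.323 + 0.02671 = 5.350 mg/L.
DO = C_s − D = 8.95 − 5.350 = 3.600 mg/L.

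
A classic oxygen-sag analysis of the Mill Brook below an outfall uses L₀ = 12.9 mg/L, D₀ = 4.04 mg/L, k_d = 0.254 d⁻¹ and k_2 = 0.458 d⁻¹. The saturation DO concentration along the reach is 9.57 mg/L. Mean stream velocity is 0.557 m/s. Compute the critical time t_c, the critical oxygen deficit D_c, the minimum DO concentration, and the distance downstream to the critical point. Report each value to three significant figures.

With k_2/k_d = 1.803 and 1 − D₀(k_2−k_d)/(k_d L₀) = 0.7485,
t_c = ln(1.803 × 0.7485) / (0.458 − 0.254) = ln(1.350) / 0.2040 = 0.2998/0.2040 = 1.470 d.
L(t_c) = L₀ e^(−k_d t_c) = 12.9 × 0.6885 = 8.881 mg/L, and at the critical point k_2 D_c = k_d L, so D_c = (0.254/0.458) × 8.881 = 4.925 mg/L.
Minimum DO = C_s − D_c = 9.57 − 4.925 = 4.645 mg/L.
x_c = v t_c = 0.557 m/s × 1.470 d × 86400 s/d = 70730 m ≈ 70.7 km.

t_c ≈ 1.47 d; D_c ≈ 4.93 mg/L; min DO ≈ 4.64 mg/L; x_c ≈ 70.7 km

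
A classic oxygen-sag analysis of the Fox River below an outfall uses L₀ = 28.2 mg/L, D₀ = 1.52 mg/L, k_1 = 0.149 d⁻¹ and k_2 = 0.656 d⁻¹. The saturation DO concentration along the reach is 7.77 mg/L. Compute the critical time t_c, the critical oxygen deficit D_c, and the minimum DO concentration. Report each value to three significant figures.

At the critical point dD/dt = 0, so k_1 L₀ e^(−k_1 t) = k_2 D. Substituting D(t) from the Streeter–Phelps equation and solving for t gives
t_c = ln[(k_2/k_1)(1 − D₀(k_2−k_1)/(k_1 L₀))] / (k_2−k_1).
Here k_2−k_1 = 0.5070 d⁻¹ and 1 − D₀(k_2−k_1)/(k_1 L₀) = 1 − 1.52×0.5070/(0.149×28.2) = 0.8166, so
t_c = ln(4.403 × 0.8166) / 0.5070 = 1.280 / 0.5070 = 2.524 d.
L(t_c) = L₀ e^(−k_1 t_c) = 28.2 × 0.6866 = 19.36 mg/L, and at the critical point k_2 D_c = k_1 L, so D_c = (0.149/0.656) × 19.36 = 4.398 mg/L.
Minimum DO = C_s − D_c = 7.77 − 4.398 = 3.372 mg/L.

t_c ≈ 2.52 d; D_c ≈ 4.40 mg/L; min DO ≈ 3.37 mg/L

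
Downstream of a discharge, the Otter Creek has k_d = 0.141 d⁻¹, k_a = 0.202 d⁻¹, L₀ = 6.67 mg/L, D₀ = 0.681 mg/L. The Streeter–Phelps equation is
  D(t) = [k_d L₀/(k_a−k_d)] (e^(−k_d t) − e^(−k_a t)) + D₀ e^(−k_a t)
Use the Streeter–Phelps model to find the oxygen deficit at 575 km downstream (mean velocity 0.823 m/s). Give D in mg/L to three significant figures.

D ≈ 2.05 mg/L

Travel time t = x/v = 575 km / (0.823 m/s) = 575000 m / 0.823 m/s = 698700 s = 8.086 d.
k_d L₀/(k_a−k_d) = 0.141×6.67/(0.202−0.141) = 0.9405/0.06100 = 15.42 mg/L.
e^(−k_d t) = e^(−0.141×8.086) = 0.3198; e^(−k_a t) = e^(−0.202×8.086) = 0.1953.
D = 15.42 × (0.3198 − 0.1953) + 0.681 × 0.1953 = 1.920 + 0.1330 = 2.053 mg/L.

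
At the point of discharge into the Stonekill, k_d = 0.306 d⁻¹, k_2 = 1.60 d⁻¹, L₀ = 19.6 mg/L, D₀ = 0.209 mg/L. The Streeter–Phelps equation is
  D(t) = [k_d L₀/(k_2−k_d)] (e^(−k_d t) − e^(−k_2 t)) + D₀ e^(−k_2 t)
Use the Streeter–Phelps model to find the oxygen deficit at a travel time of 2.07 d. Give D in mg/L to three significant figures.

D ≈ 2.30 mg/L

k_d L₀/(k_2−k_d) = 0.306×19.6/(1.60−0.306) = 5.998/1.294 = 4.635 mg/L.
e^(−k_d t) = e^(−0.306×2.070) = 0.5308; e^(−k_2 t) = e^(−1.60×2.070) = 0.03644.
D = 4.635 × (0.5308 − 0.03644) + 0.209 × 0.03644 = 2.291 + 0.007617 = 2.299 mg/L.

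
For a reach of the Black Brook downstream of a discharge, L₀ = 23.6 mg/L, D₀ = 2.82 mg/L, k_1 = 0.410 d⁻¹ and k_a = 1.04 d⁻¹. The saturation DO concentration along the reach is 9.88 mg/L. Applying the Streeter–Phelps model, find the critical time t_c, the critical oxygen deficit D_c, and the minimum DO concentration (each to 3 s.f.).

With k_a/k_1 = 2.537 and 1 − D₀(k_a−k_1)/(k_1 L₀) = 0.8164,
t_c = ln(2.537 × 0.8164) / (1.04 − 0.410) = ln(2.071) / 0.6300 = 0.7280/0.6300 = 1.155 d.
L(t_c) = L₀ e^(−k_1 t_c) = 23.6 × 0.6227 = 14.69 mg/L, and at the critical point k_a D_c = k_1 L, so D_c = (0.410/1.04) × 14.69 = 5.793 mg/L.
Minimum DO = C_s − D_c = 9.88 − 5.793 = 4.087 mg/L.

t_c ≈ 1.16 d; D_c ≈ 5.79 mg/L; min DO ≈ 4.09 mg/L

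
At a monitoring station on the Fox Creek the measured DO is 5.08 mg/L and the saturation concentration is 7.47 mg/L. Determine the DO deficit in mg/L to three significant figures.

D ≈ 2.39 mg/L

D = C_s − C = 7.47 − 5.08 = 2.39 mg/L.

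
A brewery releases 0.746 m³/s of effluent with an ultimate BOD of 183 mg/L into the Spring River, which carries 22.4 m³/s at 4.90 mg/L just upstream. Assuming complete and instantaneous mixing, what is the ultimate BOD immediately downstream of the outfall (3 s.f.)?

Flow-weighted mixing: C = (Q_r C_r + Q_w C_w)/(Q_r + Q_w)
= (22.4×4.90 + 0.746×183)/(22.4 + 0.746) = 246.3/23.15 = 10.64 mg/L.

10.6 mg/L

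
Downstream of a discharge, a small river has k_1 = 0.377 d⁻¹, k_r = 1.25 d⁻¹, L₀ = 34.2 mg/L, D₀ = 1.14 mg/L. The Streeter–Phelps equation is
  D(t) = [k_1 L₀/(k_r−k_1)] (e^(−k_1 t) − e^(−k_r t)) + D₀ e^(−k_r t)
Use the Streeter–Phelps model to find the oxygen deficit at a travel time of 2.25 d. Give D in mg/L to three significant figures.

D ≈ 5.51 mg/L

k_1 L₀/(k_r−k_1) = 0.377×34.2/(1.25−0.377) = 12.89/0.8730 = 14.77 mg/L.
e^(−k_1 t) = e^(−0.377×2.250) = 0.4282; e^(−k_r t) = e^(−1.25×2.250) = 0.06005.
D = 14.77 × (0.4282 − 0.06005) + 1.14 × 0.06005 = 5.437 + 0.06846 = 5.505 mg/L.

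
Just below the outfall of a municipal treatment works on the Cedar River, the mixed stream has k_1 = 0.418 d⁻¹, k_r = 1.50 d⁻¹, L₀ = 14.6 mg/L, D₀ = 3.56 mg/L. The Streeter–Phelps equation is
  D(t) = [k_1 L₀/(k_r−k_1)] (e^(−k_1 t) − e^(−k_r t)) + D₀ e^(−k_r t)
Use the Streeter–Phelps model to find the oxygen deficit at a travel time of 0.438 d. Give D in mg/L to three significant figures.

D ≈ 3.62 mg/L

k_1 L₀/(k_r−k_1) = 0.418×14.6/(1.50−0.418) = 6.103/1.082 = 5.640 mg/L.
e^(−k_1 t) = e^(−0.418×0.4380) = 0.8327; e^(−k_r t) = e^(−1.50×0.4380) = 0.5184.
D = 5.640 × (0.8327 − 0.5184) + 3.56 × 0.5184 = 1.773 + 1.846 = 3.618 mg/L.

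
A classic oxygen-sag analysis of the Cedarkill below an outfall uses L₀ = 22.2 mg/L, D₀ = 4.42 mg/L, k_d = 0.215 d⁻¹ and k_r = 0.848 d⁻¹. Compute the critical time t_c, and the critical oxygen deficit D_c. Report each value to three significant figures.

At the critical point dD/dt = 0, so k_d L₀ e^(−k_d t) = k_r D. Substituting D(t) from the Streeter–Phelps equation and solving for t gives
t_c = ln[(k_r/k_d)(1 − D₀(k_r−k_d)/(k_d L₀))] / (k_r−k_d).
Here k_r−k_d = 0.6330 d⁻¹ and 1 − D₀(k_r−k_d)/(k_d L₀) = 1 − 4.42×0.6330/(0.215×22.2) = 0.4138, so
t_c = ln(3.944 × 0.4138) / 0.6330 = 0.4899 / 0.6330 = 0.7739 d.
L(t_c) = L₀ e^(−k_d t_c) = 22.2 × 0.8467 = 18.80 mg/L, and at the critical point k_r D_c = k_d L, so D_c = (0.215/0.848) × 18.80 = 4.766 mg/L.

t_c ≈ 0.774 d; D_c ≈ 4.77 mg/L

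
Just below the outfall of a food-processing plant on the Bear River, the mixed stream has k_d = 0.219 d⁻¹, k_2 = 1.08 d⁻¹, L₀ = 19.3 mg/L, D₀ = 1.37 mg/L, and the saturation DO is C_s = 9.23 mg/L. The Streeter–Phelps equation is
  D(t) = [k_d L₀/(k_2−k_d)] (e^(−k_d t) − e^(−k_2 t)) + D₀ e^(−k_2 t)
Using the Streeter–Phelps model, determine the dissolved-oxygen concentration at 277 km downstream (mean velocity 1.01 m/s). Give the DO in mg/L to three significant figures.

Travel time t = x/v = 277 km / (1.01 m/s) = 277000 m / 1.01 m/s = 274300 s = 3.174 d.
k_d L₀/(k_2−k_d) = 0.219×19.3/(1.08−0.219) = 4.227/0.8610 = 4.909 mg/L.
e^(−k_d t) = e^(−0.219×3.174) = 0.4990; e^(−k_2 t) = e^(−1.08×3.174) = 0.03244.
D = 4.909 × (0.4990 − 0.03244) + 1.37 × 0.03244 = 2.290 + 0.04445 = 2.335 mg/L.
DO = C_s − D = 9.23 − 2.335 = 6.895 mg/L.

DO ≈ 6.90 mg/L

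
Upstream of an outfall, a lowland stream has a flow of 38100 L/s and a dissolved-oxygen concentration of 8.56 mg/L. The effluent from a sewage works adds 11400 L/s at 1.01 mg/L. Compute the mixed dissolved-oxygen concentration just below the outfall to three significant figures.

6.82 mg/L

Flow-weighted mixing: C = (Q_r C_r + Q_w C_w)/(Q_r + Q_w)
= (38100×8.56 + 11400×1.01)/(38100 + 11400) = 337600/49500 = 6.821 mg/L.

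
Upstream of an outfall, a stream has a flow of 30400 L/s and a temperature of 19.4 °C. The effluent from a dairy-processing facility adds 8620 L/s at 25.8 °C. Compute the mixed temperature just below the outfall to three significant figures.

20.8 °C

Flow-weighted mixing: C = (Q_r C_r + Q_w C_w)/(Q_r + Q_w)
= (30400×19.4 + 8620×25.8)/(30400 + 8620) = 812200/39020 = 20.81 °C.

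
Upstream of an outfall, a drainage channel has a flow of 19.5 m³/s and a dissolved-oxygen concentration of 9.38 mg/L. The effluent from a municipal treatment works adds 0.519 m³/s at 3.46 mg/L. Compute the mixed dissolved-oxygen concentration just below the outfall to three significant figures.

9.23 mg/L

Flow-weighted mixing: C = (Q_r C_r + Q_w C_w)/(Q_r + Q_w)
= (19.5×9.38 + 0.519×3.46)/(19.5 + 0.519) = 184.7/20.02 = 9.227 mg/L.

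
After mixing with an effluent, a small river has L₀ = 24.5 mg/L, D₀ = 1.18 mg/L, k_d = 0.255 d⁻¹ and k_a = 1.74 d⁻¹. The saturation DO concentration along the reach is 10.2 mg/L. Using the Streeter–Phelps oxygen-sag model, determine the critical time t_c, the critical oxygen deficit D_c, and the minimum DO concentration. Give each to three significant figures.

At the critical point dD/dt = 0, so k_d L₀ e^(−k_d t) = k_a D. Substituting D(t) from the Streeter–Phelps equation and solving for t gives
t_c = ln[(k_a/k_d)(1 − D₀(k_a−k_d)/(k_d L₀))] / (k_a−k_d).
Here k_a−k_d = 1.485 d⁻¹ and 1 − D₀(k_a−k_d)/(k_d L₀) = 1 − 1.18×1.485/(0.255×24.5) = 0.7195, so
t_c = ln(6.824 × 0.7195) / 1.485 = 1.591 / 1.485 = 1.072 d.
L(t_c) = L₀ e^(−k_d t_c) = 24.5 × 0.7609 = 18.64 mg/L, and at the critical point k_a D_c = k_d L, so D_c = (0.255/1.74) × 18.64 = 2.732 mg/L.
Minimum DO = C_s − D_c = 10.2 − 2.732 = 7.468 mg/L.

t_c ≈ 1.07 d; D_c ≈ 2.73 mg/L; min DO ≈ 7.47 mg/L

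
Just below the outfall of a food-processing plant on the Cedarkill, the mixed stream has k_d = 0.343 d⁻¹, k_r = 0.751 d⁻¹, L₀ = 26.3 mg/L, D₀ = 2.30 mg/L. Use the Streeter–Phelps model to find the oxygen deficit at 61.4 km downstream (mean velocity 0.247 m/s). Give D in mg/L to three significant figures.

Travel time t = x/v = 61.4 km / (0.247 m/s) = 61400 m / 0.247 m/s = 248600 s = 2.877 d.
k_d L₀/(k_r−k_d) = 0.343×26.3/(0.751−0.343) = 9.021/0.4080 = 22.11 mg/L.
e^(−k_d t) = e^(−0.343×2.877) = 0.3727; e^(−k_r t) = e^(−0.751×2.877) = 0.1152.
D = 22.11 × (0.3727 − 0.1152) + 2.30 × 0.1152 = 5.693 + 0.2651 = 5.959 mg/L.

D ≈ 5.96 mg/L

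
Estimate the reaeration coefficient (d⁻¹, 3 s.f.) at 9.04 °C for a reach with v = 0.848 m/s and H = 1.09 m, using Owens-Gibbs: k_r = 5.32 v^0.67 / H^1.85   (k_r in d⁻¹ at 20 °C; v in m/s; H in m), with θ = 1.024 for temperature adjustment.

k_r ≈ 3.13 d⁻¹

k_r(20) = 5.32 × 0.848^0.67 / 1.09^1.85 = 5.32 × 0.8954 / 1.173 = 4.062 d⁻¹.
k_r(9.04) = 4.062 × 1.024^(9.04−20) = 4.062 × 0.7711 = 3.132 d⁻¹.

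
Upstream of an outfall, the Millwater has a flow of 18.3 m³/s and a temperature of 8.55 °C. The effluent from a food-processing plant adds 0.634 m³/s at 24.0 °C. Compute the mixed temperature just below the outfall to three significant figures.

Flow-weighted mixing: C = (Q_r C_r + Q_w C_w)/(Q_r + Q_w)
= (18.3×8.55 + 0.634×24.0)/(18.3 + 0.634) = 171.7/18.93 = 9.067 °C.

9.07 °C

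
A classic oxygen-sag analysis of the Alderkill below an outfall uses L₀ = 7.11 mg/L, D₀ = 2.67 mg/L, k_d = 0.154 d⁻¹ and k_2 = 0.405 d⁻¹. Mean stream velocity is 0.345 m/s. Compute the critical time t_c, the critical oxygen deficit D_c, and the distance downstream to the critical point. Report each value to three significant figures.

t_c ≈ 0.0798 d; D_c ≈ 2.67 mg/L; x_c ≈ 2.38 km

At the critical point dD/dt = 0, so k_d L₀ e^(−k_d t) = k_2 D. Substituting D(t) from the Streeter–Phelps equation and solving for t gives
t_c = ln[(k_2/k_d)(1 − D₀(k_2−k_d)/(k_d L₀))] / (k_2−k_d).
Here k_2−k_d = 0.2510 d⁻¹ and 1 − D₀(k_2−k_d)/(k_d L₀) = 1 − 2.67×0.2510/(0.154×7.11) = 0.3879, so
t_c = ln(2.630 × 0.3879) / 0.2510 = 0.02003 / 0.2510 = 0.07979 d.
L(t_c) = L₀ e^(−k_d t_c) = 7.11 × 0.9878 = 7.023 mg/L, and at the critical point k_2 D_c = k_d L, so D_c = (0.154/0.405) × 7.023 = 2.671 mg/L.
x_c = v t_c = 0.345 m/s × 0.07979 d × 86400 s/d = 2378 m ≈ 2.38 km.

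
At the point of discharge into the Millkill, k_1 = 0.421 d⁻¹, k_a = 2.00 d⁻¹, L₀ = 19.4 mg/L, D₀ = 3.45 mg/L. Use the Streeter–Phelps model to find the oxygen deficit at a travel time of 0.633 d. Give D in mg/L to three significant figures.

D ≈ 3.48 mg/L

k_1 L₀/(k_a−k_1) = 0.421×19.4/(2.00−0.421) = 8.167/1.579 = 5.173 mg/L.
e^(−k_1 t) = e^(−0.421×0.6330) = 0.7661; e^(−k_a t) = e^(−2.00×0.6330) = 0.2820.
D = 5.173 × (0.7661 − 0.2820) + 3.45 × 0.2820 = 2.504 + 0.9728 = 3.477 mg/L.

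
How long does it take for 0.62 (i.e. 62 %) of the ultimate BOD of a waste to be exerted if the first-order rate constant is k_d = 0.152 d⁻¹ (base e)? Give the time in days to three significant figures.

t ≈ 6.37 d

y/L₀ = 1 − e^(−k_d t) = 0.62 ⇒ e^(−k_d t) = 0.380
t = −ln(0.380) / 0.152 = 0.9676 / 0.152 = 6.366 d.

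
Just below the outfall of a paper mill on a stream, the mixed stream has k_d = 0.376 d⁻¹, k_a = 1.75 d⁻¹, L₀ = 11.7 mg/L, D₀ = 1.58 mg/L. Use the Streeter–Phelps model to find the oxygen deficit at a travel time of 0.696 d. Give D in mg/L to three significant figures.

D ≈ 1.98 mg/L

k_d L₀/(k_a−k_d) = 0.376×11.7/(1.75−0.376) = 4.399/1.374 = 3.202 mg/L.
e^(−k_d t) = e^(−0.376×0.6960) = 0.7697; e^(−k_a t) = e^(−1.75×0.6960) = 0.2958.
D = 3.202 × (0.7697 − 0.2958) + 1.58 × 0.2958 = 1.517 + 0.4674 = 1.985 mg/L.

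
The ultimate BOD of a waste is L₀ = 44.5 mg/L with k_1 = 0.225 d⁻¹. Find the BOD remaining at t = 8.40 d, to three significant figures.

L_t = L₀ e^(−k_1 t) = 44.5 × e^(−0.225×8.40) = 44.5 × 0.1511 = 6.723 mg/L.

L ≈ 6.72 mg/L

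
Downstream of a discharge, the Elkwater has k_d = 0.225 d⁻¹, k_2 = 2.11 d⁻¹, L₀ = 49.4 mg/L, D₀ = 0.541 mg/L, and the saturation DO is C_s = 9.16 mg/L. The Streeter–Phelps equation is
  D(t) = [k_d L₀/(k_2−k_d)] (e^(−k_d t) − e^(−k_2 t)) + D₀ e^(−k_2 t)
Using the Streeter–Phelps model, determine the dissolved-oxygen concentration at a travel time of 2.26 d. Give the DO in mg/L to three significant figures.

k_d L₀/(k_2−k_d) = 0.225×49.4/(2.11−0.225) = 11.12/1.885 = 5.897 mg/L.
e^(−k_d t) = e^(−0.225×2.260) = 0.6014; e^(−k_2 t) = e^(−2.11×2.260) = 0.008492.
D = 5.897 × (0.6014 − 0.008492) + 0.541 × 0.008492 = 3.496 + 0.004594 = 3.501 mg/L.
DO = C_s − D = 9.16 − 3.501 = 5.659 mg/L.

DO ≈ 5.66 mg/L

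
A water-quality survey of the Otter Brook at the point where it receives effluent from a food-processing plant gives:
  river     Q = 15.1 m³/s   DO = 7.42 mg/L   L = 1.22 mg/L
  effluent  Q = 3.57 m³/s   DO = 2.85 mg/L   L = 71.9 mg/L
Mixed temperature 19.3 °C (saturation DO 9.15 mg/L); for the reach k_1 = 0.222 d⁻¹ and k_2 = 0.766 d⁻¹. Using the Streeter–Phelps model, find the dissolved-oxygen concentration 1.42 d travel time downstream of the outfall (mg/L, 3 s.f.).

Mixed DO = (15.1×7.42 + 3.57×2.85)/(15.1+3.57) = 122.2/18.67 = 6.546 mg/L.
Mixed L₀ = (15.1×1.22 + 3.57×71.9)/(18.67) = 275.1/18.67 = 14.74 mg/L.
Initial deficit D₀ = C_s − DO₀ = 9.15 − 6.546 = 2.604 mg/L.
D(1.42) = [0.222×14.74/(0.766−0.222)](e^(−0.222×1.42) − e^(−0.766×1.42)) + 2.604 e^(−0.766×1.42)
= 6.013 × (0.7296 − 0.3370) + 2.604 × 0.3370 = 3.238 mg/L.
DO = 9.15 − 3.238 = 5.912 mg/L.

DO ≈ 5.91 mg/L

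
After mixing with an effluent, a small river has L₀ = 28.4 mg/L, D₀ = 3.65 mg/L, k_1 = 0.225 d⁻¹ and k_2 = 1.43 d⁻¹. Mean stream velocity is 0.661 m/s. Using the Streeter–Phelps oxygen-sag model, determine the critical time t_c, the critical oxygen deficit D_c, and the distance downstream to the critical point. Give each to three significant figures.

t_c ≈ 0.567 d; D_c ≈ 3.93 mg/L; x_c ≈ 32.4 km

With k_2/k_1 = 6.356 and 1 − D₀(k_2−k_1)/(k_1 L₀) = 0.3117,
t_c = ln(6.356 × 0.3117) / (1.43 − 0.225) = ln(1.981) / 1.205 = 0.6836/1.205 = 0.5673 d.
L(t_c) = L₀ e^(−k_1 t_c) = 28.4 × 0.8802 = 25.00 mg/L, and at the critical point k_2 D_c = k_1 L, so D_c = (0.225/1.43) × 25.00 = 3.933 mg/L.
x_c = v t_c = 0.661 m/s × 0.5673 d × 86400 s/d = 32400 m ≈ 32.4 km.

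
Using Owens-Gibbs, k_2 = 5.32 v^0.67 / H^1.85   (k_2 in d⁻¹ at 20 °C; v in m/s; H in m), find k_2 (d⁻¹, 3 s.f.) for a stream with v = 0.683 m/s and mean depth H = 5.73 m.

k_2 ≈ 0.163 d⁻¹

k_2 = 5.32 × 0.683^0.67 / 5.73^1.85 = 5.32 × 0.7746 / 25.27 = 0.1631 d⁻¹.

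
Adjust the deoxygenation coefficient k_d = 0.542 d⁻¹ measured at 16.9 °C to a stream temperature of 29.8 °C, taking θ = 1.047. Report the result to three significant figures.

k_d(T₂) = k_d(T₁) · θ^(T₂−T₁) = 0.542 × 1.047^(29.8−16.9)
= 0.542 × 1.047^12.9 = 0.542 × 1.808 = 0.9802 d⁻¹.

k_d ≈ 0.980 d⁻¹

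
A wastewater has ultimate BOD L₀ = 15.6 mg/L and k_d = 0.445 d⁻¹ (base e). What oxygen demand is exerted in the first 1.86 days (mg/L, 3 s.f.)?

y ≈ 8.78 mg/L

y_t = L₀(1 − e^(−k_d t)) = 15.6 × (1 − e^(−0.445×1.86))
= 15.6 × (1 − 0.4371) = 15.6 × 0.5629 = 8.782 mg/L.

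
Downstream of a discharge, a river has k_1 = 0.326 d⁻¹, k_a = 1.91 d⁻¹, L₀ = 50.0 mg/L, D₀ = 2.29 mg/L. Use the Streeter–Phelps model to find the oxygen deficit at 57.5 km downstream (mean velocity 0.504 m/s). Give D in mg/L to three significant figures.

Travel time t = x/v = 57.5 km / (0.504 m/s) = 57500 m / 0.504 m/s = 114100 s = 1.320 d.
k_1 L₀/(k_a−k_1) = 0.326×50.0/(1.91−0.326) = 16.30/1.584 = 10.29 mg/L.
e^(−k_1 t) = e^(−0.326×1.320) = 0.6502; e^(−k_a t) = e^(−1.91×1.320) = 0.08029.
D = 10.29 × (0.6502 − 0.08029) + 2.29 × 0.08029 = 5.865 + 0.1839 = 6.048 mg/L.

D ≈ 6.05 mg/L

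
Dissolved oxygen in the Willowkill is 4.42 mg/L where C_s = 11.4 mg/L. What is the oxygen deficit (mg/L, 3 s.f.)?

D ≈ 6.98 mg/L

D = C_s − C = 11.4 − 4.42 = 6.98 mg/L.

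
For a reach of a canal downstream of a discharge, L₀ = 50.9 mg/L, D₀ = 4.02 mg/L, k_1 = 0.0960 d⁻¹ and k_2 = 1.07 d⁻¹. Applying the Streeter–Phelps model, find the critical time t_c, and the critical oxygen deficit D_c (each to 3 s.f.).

With k_2/k_1 = 11.15 and 1 − D₀(k_2−k_1)/(k_1 L₀) = 0.1987,
t_c = ln(11.15 × 0.1987) / (1.07 − 0.0960) = ln(2.215) / 0.9740 = 0.7951/0.9740 = 0.8163 d.
L(t_c) = L₀ e^(−k_1 t_c) = 50.9 × 0.9246 = 47.06 mg/L, and at the critical point k_2 D_c = k_1 L, so D_c = (0.0960/1.07) × 47.06 = 4.223 mg/L.

t_c ≈ 0.816 d; D_c ≈ 4.22 mg/L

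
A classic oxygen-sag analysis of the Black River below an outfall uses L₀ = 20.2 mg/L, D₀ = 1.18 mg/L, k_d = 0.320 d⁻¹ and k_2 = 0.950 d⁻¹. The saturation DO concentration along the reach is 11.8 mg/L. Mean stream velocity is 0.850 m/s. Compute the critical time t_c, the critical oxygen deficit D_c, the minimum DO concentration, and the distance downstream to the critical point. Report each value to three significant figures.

With k_2/k_d = 2.969 and 1 − D₀(k_2−k_d)/(k_d L₀) = 0.8850,
t_c = ln(2.969 × 0.8850) / (0.950 − 0.320) = ln(2.627) / 0.6300 = 0.9660/0.6300 = 1.533 d.
L(t_c) = L₀ e^(−k_d t_c) = 20.2 × 0.6122 = 12.37 mg/L, and at the critical point k_2 D_c = k_d L, so D_c = (0.320/0.950) × 12.37 = 4.166 mg/L.
Minimum DO = C_s − D_c = 11.8 − 4.166 = 7.634 mg/L.
x_c = v t_c = 0.850 m/s × 1.533 d × 86400 s/d = 112600 m ≈ 113 km.

t_c ≈ 1.53 d; D_c ≈ 4.17 mg/L; min DO ≈ 7.63 mg/L; x_c ≈ 113 km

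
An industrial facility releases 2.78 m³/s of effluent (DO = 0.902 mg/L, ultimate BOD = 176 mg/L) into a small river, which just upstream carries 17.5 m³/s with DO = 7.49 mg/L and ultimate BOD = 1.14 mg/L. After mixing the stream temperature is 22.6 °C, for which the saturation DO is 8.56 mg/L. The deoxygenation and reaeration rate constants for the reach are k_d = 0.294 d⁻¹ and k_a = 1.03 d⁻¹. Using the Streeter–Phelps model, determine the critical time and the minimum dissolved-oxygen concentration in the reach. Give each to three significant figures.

Mixed DO = (17.5×7.49 + 2.78×0.902)/(17.5+2.78) = 133.6/20.28 = 6.587 mg/L.
Mixed L₀ = (17.5×1.14 + 2.78×176)/(20.28) = 509.2/20.28 = 25.11 mg/L.
Initial deficit D₀ = C_s − DO₀ = 8.56 − 6.587 = 1.973 mg/L.
t_c = (1/0.7360) ln[(1.03/0.294)(1 − 1.973×0.7360/(0.294×25.11))] = 1.359 × ln(2.814) = 1.406 d.
D_c = (0.294/1.03) × 25.11 × e^(−0.294×1.406) = 0.2854 × 25.11 × 0.6615 = 4.741 mg/L.
Minimum DO = 8.56 − 4.741 = 3.819 mg/L.

t_c ≈ 1.41 d; minimum DO ≈ 3.82 mg/L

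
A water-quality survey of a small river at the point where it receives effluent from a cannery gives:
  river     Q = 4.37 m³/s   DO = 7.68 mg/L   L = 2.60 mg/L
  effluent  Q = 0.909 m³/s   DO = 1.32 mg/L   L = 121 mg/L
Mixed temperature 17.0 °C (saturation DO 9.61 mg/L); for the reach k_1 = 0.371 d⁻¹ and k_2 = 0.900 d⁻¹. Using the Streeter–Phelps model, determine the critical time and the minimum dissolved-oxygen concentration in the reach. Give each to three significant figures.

t_c ≈ 1.28 d; minimum DO ≈ 3.72 mg/L

Mixed DO = (4.37×7.68 + 0.909×1.32)/(4.37+0.909) = 34.76/5.279 = 6.585 mg/L.
Mixed L₀ = (4.37×2.60 + 0.909×121)/(5.279) = 121.4/5.279 = 22.99 mg/L.
Initial deficit D₀ = C_s − DO₀ = 9.61 − 6.585 = 3.025 mg/L.
t_c = (1/0.5290) ln[(0.900/0.371)(1 − 3.025×0.5290/(0.371×22.99))] = 1.890 × ln(1.971) = 1.282 d.
D_c = (0.371/0.900) × 22.99 × e^(−0.371×1.282) = 0.4122 × 22.99 × 0.6214 = 5.888 mg/L.
Minimum DO = 9.61 − 5.888 = 3.722 mg/L.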